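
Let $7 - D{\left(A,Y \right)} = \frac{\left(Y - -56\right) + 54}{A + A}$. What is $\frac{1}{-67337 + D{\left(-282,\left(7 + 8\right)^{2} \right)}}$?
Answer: $- \frac{564}{37973785} \approx -1.4852 \cdot 10^{-5}$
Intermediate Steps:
$D{\left(A,Y \right)} = 7 - \frac{110 + Y}{2 A}$ ($D{\left(A,Y \right)} = 7 - \frac{\left(Y - -56\right) + 54}{A + A} = 7 - \frac{\left(Y + 56\right) + 54}{2 A} = 7 - \left(\left(56 + Y\right) + 54\right) \frac{1}{2 A} = 7 - \left(110 + Y\right) \frac{1}{2 A} = 7 - \frac{110 + Y}{2 A}$)
$\frac{1}{-67337 + D{\left(-282,\left(7 + 8\right)^{2} \right)}} = \frac{1}{-67337 + \frac{-110 - \left(7 + 8\right)^{2} + 14 \left(-282\right)}{2 \left(-282\right)}} = \frac{1}{-67337 + \frac{1}{2} \left(- \frac{1}{282}\right) \left(-110 - 15^{2} - 3948\right)} = \frac{1}{-67337 + \frac{1}{2} \left(- \frac{1}{282}\right) \left(-110 - 225 - 3948\right)} = \frac{1}{-67337 + \frac{1}{2} \left(- \frac{1}{282}\right) \left(-4283\right)} = \frac{1}{-67337 + \frac{4283}{564}} = \frac{1}{- \frac{37973785}{564}} = - \frac{564}{37973785}$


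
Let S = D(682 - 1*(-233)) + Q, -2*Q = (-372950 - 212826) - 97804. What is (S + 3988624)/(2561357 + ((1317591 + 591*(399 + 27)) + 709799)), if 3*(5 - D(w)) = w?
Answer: 4330114/4840513 ≈ 0.89456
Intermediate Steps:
D(w) = 5 - w/3
Q = 341790 (Q = -((-372950 - 212826) - 97804)/2 = -(-585776 - 97804)/2 = -½*(-683580) = 341790)
S = 341490 (S = (5 - (682 - 1*(-233))/3) + 341790 = (5 - (682 + 233)/3) + 341790 = (5 - ⅓*915) + 341790 = (5 - 305) + 341790 = -300 + 341790 = 341490)
(S + 3988624)/(2561357 + ((1317591 + 591*(399 + 27)) + 709799)) = (341490 + 3988624)/(2561357 + ((1317591 + 591*(399 + 27)) + 709799)) = 4330114/(2561357 + ((1317591 + 591*426) + 709799)) = 4330114/(2561357 + ((1317591 + 251766) + 709799)) = 4330114/(2561357 + (1569357 + 709799)) = 4330114/(2561357 + 2279156) = 4330114/4840513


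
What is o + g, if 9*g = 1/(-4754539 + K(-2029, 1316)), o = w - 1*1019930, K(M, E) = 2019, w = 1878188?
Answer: 36709994791439/42772680 ≈ 8.5826e+5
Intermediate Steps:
o = 858258 (o = 1878188 - 1*1019930 = 1878188 - 1019930 = 858258)
g = -1/42772680 (g = 1/(9*(-4754539 + 2019)) = (⅑)/(-4752520) = (⅑)*(-1/4752520) = -1/42772680 ≈ -2.3379e-8)
o + g = 858258 - 1/42772680 = 36709994791439/42772680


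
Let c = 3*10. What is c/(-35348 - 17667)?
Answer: -6/10603 ≈ -0.00056588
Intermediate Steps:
c = 30
c/(-35348 - 17667) = 30/(-35348 - 17667) = 30/(-53015) = 30*(-1/53015) = -6/10603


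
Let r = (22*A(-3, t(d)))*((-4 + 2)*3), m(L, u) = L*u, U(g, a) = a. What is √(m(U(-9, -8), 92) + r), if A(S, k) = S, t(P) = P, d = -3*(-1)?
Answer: 2*I*√85 ≈ 18.439*I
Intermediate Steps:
d = 3
r = 396 (r = (22*(-3))*((-4 + 2)*3) = -(-132)*3 = -66*(-6) = 396)
√(m(U(-9, -8), 92) + r) = √(-8*92 + 396) = √(-736 + 396) = √(-340) = 2*I*√85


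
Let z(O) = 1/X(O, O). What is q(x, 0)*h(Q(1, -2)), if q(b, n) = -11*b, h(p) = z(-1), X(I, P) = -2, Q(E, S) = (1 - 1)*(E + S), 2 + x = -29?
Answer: -341/2 ≈ -170.50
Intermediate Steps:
x = -31 (x = -2 - 29 = -31)
Q(E, S) = 0 (Q(E, S) = 0*(E + S) = 0)
z(O) = -½ (z(O) = 1/(-2) = -½)
h(p) = -½
q(x, 0)*h(Q(1, -2)) = -11*(-31)*(-½) = 341*(-½) = -341/2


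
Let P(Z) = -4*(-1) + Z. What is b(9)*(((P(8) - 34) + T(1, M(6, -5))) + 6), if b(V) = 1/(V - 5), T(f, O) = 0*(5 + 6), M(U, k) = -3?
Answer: -4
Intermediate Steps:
P(Z) = 4 + Z
T(f, O) = 0 (T(f, O) = 0*11 = 0)
b(V) = 1/(-5 + V)
b(9)*(((P(8) - 34) + T(1, M(6, -5))) + 6) = ((((4 + 8) - 34) + 0) + 6)/(-5 + 9) = (((12 - 34) + 0) + 6)/4 = ((-22 + 0) + 6)/4 = (-22 + 6)/4 = (¼)*(-16) = -4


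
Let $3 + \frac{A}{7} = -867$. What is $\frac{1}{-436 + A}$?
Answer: $- \frac{1}{6526} \approx -0.00015323$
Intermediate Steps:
$A = -6090$ ($A = -21 + 7 \left(-867\right) = -21 - 6069 = -6090$)
$\frac{1}{-436 + A} = \frac{1}{-436 - 6090} = \frac{1}{-6526} = - \frac{1}{6526}$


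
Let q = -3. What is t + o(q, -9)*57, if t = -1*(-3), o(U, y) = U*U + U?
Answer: 345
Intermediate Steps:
o(U, y) = U + U² (o(U, y) = U² + U = U + U²)
t = 3
t + o(q, -9)*57 = 3 - 3*(1 - 3)*57 = 3 - 3*(-2)*57 = 3 + 6*57 = 3 + 342 = 345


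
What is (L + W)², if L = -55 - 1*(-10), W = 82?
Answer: 1369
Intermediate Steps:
L = -45 (L = -55 + 10 = -45)
(L + W)² = (-45 + 82)² = 37² = 1369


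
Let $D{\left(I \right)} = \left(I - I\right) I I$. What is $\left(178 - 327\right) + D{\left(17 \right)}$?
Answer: $-149$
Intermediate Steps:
$D{\left(I \right)} = 0$ ($D{\left(I \right)} = 0 I I = 0 I = 0$)
$\left(178 - 327\right) + D{\left(17 \right)} = \left(178 - 327\right) + 0 = -149 + 0 = -149$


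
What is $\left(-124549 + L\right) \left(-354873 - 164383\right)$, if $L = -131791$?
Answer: $133106083040$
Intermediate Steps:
$\left(-124549 + L\right) \left(-354873 - 164383\right) = \left(-124549 - 131791\right) \left(-354873 - 164383\right) = \left(-256340\right) \left(-519256\right) = 133106083040$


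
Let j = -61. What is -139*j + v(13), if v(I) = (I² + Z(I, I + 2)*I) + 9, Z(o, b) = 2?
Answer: 8683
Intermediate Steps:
v(I) = 9 + I² + 2*I (v(I) = (I² + 2*I) + 9 = 9 + I² + 2*I)
-139*j + v(13) = -139*(-61) + (9 + 13² + 2*13) = 8479 + (9 + 169 + 26) = 8479 + 204 = 8683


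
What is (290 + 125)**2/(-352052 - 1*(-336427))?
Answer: -6889/625 ≈ -11.022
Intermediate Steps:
(290 + 125)**2/(-352052 - 1*(-336427)) = 415**2/(-352052 + 336427) = 172225/(-15625) = 172225*(-1/15625) = -6889/625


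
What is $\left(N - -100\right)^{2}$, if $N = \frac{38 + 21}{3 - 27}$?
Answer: $\frac{5480281}{576} \approx 9514.4$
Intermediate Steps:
$N = - \frac{59}{24}$ ($N = \frac{59}{-24} = 59 \left(- \frac{1}{24}\right) = - \frac{59}{24} \approx -2.4583$)
$\left(N - -100\right)^{2} = \left(- \frac{59}{24} - -100\right)^{2} = \left(- \frac{59}{24} + 100\right)^{2} = \left(\frac{2341}{24}\right)^{2} = \frac{5480281}{576}$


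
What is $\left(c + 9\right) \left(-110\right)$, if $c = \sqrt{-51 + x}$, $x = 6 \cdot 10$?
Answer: $-1320$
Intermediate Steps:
$x = 60$
$c = 3$ ($c = \sqrt{-51 + 60} = \sqrt{9} = 3$)
$\left(c + 9\right) \left(-110\right) = \left(3 + 9\right) \left(-110\right) = 12 \left(-110\right) = -1320$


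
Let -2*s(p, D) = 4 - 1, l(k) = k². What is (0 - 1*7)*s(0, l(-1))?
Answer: 21/2 ≈ 10.500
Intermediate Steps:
s(p, D) = -3/2 (s(p, D) = -(4 - 1)/2 = -½*3 = -3/2)
(0 - 1*7)*s(0, l(-1)) = (0 - 1*7)*(-3/2) = (0 - 7)*(-3/2) = -7*(-3/2) = 21/2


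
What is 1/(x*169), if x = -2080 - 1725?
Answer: -1/643045 ≈ -1.5551e-6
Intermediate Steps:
x = -3805
1/(x*169) = 1/(-3805*169) = 1/(-643045) = -1/643045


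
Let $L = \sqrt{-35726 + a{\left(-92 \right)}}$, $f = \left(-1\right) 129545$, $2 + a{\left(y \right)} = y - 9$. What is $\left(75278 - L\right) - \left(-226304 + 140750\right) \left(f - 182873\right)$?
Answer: $-26728534294 - 3 i \sqrt{3981} \approx -2.6729 \cdot 10^{10} - 189.29 i$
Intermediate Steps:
$a{\left(y \right)} = -11 + y$ ($a{\left(y \right)} = -2 + \left(y - 9\right) = -2 + \left(-9 + y\right) = -11 + y$)
$f = -129545$
$L = 3 i \sqrt{3981}$ ($L = \sqrt{-35726 - 103} = \sqrt{-35829} = 3 i \sqrt{3981} \approx 189.29 i$)
$\left(75278 - L\right) - \left(-226304 + 140750\right) \left(f - 182873\right) = \left(75278 - 3 i \sqrt{3981}\right) - \left(-226304 + 140750\right) \left(-129545 - 182873\right) = \left(75278 - 3 i \sqrt{3981}\right) - \left(-85554\right) \left(-312418\right) = \left(75278 - 3 i \sqrt{3981}\right) - 26728609572 = -26728534294 - 3 i \sqrt{3981}$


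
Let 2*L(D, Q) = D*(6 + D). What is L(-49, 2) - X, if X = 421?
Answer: 1265/2 ≈ 632.50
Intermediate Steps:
L(D, Q) = D*(6 + D)/2 (L(D, Q) = (D*(6 + D))/2 = D*(6 + D)/2)
L(-49, 2) - X = (1/2)*(-49)*(6 - 49) - 1*421 = (1/2)*(-49)*(-43) - 421 = 2107/2 - 421 = 1265/2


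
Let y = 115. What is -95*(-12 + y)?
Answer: -9785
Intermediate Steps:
-95*(-12 + y) = -95*(-12 + 115) = -95*103 = -9785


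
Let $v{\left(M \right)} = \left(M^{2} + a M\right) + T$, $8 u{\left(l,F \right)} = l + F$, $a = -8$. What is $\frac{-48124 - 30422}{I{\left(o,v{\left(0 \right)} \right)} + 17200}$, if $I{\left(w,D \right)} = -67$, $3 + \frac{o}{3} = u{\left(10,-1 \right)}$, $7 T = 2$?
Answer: $- \frac{26182}{5711} \approx -4.5845$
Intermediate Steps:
$T = \frac{2}{7}$ ($T = \frac{1}{7} \cdot 2 = \frac{2}{7} \approx 0.28571$)
$u{\left(l,F \right)} = \frac{F}{8} + \frac{l}{8}$ ($u{\left(l,F \right)} = \frac{l + F}{8} = \frac{F + l}{8} = \frac{F}{8} + \frac{l}{8}$)
$o = - \frac{45}{8}$ ($o = -9 + 3 \left(\frac{1}{8} \left(-1\right) + \frac{1}{8} \cdot 10\right) = -9 + 3 \left(- \frac{1}{8} + \frac{5}{4}\right) = -9 + 3 \cdot \frac{9}{8} = -9 + \frac{27}{8} = - \frac{45}{8} \approx -5.625$)
$v{\left(M \right)} = \frac{2}{7} + M^{2} - 8 M$ ($v{\left(M \right)} = \left(M^{2} - 8 M\right) + \frac{2}{7} = \frac{2}{7} + M^{2} - 8 M$)
$\frac{-48124 - 30422}{I{\left(o,v{\left(0 \right)} \right)} + 17200} = \frac{-48124 - 30422}{-67 + 17200} = - \frac{78546}{17133} = \left(-78546\right) \frac{1}{17133} = - \frac{26182}{5711}$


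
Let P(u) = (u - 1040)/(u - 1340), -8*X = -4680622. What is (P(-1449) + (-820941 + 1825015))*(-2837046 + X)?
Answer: -25225331147660875/11156 ≈ -2.2611e+12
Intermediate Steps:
X = 2340311/4 (X = -1/8*(-4680622) = 2340311/4 ≈ 5.8508e+5)
P(u) = (-1040 + u)/(-1340 + u)
(P(-1449) + (-820941 + 1825015))*(-2837046 + X) = ((-1040 - 1449)/(-1340 - 1449) + (-820941 + 1825015))*(-2837046 + 2340311/4) = (-2489/(-2789) + 1004074)*(-9007873/4) = (-1/2789*(-2489) + 1004074)*(-9007873/4) = (2489/2789 + 1004074)*(-9007873/4) = (2800364875/2789)*(-9007873/4) = -25225331147660875/11156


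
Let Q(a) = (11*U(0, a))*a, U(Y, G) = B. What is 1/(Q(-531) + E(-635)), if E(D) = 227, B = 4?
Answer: -1/23137 ≈ -4.3221e-5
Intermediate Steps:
U(Y, G) = 4
Q(a) = 44*a (Q(a) = (11*4)*a = 44*a)
1/(Q(-531) + E(-635)) = 1/(44*(-531) + 227) = 1/(-23364 + 227) = 1/(-23137) = -1/23137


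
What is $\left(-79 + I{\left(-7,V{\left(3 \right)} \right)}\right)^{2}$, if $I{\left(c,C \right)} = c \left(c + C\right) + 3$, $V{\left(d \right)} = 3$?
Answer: $2304$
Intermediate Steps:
$I{\left(c,C \right)} = 3 + c \left(C + c\right)$ ($I{\left(c,C \right)} = c \left(C + c\right) + 3 = 3 + c \left(C + c\right)$)
$\left(-79 + I{\left(-7,V{\left(3 \right)} \right)}\right)^{2} = \left(-79 + \left(3 + \left(-7\right)^{2} + 3 \left(-7\right)\right)\right)^{2} = \left(-79 + \left(3 + 49 - 21\right)\right)^{2} = \left(-79 + 31\right)^{2} = \left(-48\right)^{2} = 2304$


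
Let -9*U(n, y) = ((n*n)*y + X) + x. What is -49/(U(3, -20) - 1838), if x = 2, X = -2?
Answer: 49/1818 ≈ 0.026953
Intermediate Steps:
U(n, y) = -y*n²/9 (U(n, y) = -(((n*n)*y - 2) + 2)/9 = -((n²*y - 2) + 2)/9 = -((y*n² - 2) + 2)/9 = -((-2 + y*n²) + 2)/9 = -y*n²/9)
-49/(U(3, -20) - 1838) = -49/(-⅑*(-20)*3² - 1838) = -49/(-⅑*(-20)*9 - 1838) = -49/(20 - 1838) = -49/(-1818) = -49*(-1/1818) = 49/1818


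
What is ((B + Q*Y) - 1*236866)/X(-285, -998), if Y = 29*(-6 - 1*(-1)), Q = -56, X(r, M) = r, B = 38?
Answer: 76236/95 ≈ 802.48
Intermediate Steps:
Y = -145 (Y = 29*(-6 + 1) = 29*(-5) = -145)
((B + Q*Y) - 1*236866)/X(-285, -998) = ((38 - 56*(-145)) - 1*236866)/(-285) = ((38 + 8120) - 236866)*(-1/285) = (8158 - 236866)*(-1/285) = -228708*(-1/285) = 76236/95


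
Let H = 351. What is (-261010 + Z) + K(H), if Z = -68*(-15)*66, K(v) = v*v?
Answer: -70489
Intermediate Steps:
K(v) = v²
Z = 67320 (Z = 1020*66 = 67320)
(-261010 + Z) + K(H) = (-261010 + 67320) + 351² = -193690 + 123201 = -70489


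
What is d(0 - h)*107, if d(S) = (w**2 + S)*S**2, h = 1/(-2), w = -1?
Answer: 321/8 ≈ 40.125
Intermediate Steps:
h = -1/2 ≈ -0.50000
d(S) = S**2*(1 + S) (d(S) = ((-1)**2 + S)*S**2 = (1 + S)*S**2 = S**2*(1 + S))
d(0 - h)*107 = ((0 - 1*(-1/2))**2*(1 + (0 - 1*(-1/2))))*107 = ((0 + 1/2)**2*(1 + (0 + 1/2)))*107 = ((1/2)**2*(1 + 1/2))*107 = ((1/4)*(3/2))*107 = (3/8)*107 = 321/8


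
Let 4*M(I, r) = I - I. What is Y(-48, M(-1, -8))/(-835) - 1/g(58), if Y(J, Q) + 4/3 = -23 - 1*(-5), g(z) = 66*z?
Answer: 24391/1065460 ≈ 0.022892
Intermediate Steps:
M(I, r) = 0 (M(I, r) = (I - I)/4 = (¼)*0 = 0)
Y(J, Q) = -58/3 (Y(J, Q) = -4/3 + (-23 - 1*(-5)) = -4/3 + (-23 + 5) = -4/3 - 18 = -58/3)
Y(-48, M(-1, -8))/(-835) - 1/g(58) = -58/3/(-835) - 1/(66*58) = -58/3*(-1/835) - 1/3828 = 58/2505 - 1*1/3828 = 58/2505 - 1/3828 = 24391/1065460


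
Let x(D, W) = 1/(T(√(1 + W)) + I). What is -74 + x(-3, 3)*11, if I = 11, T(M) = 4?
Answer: -1099/15 ≈ -73.267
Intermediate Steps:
x(D, W) = 1/15 (x(D, W) = 1/(4 + 11) = 1/15)
-74 + x(-3, 3)*11 = -74 + (1/15)*11 = -74 + 11/15 = -1099/15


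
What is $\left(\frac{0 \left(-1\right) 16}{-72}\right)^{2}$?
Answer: $0$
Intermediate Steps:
$\left(\frac{0 \left(-1\right) 16}{-72}\right)^{2} = \left(0 \cdot 16 \left(- \frac{1}{72}\right)\right)^{2} = \left(0 \left(- \frac{1}{72}\right)\right)^{2} = 0^{2} = 0$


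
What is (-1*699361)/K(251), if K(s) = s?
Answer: -699361/251 ≈ -2786.3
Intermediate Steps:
(-1*699361)/K(251) = -1*699361/251 = -699361*1/251 = -699361/251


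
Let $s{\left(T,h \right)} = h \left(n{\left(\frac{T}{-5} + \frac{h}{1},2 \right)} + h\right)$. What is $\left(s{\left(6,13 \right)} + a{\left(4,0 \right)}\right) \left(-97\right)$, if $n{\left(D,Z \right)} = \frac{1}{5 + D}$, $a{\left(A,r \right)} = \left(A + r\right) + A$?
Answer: $- \frac{1448501}{84} \approx -17244.0$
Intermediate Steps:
$a{\left(A,r \right)} = r + 2 A$
$s{\left(T,h \right)} = h \left(h + \frac{1}{5 + h - \frac{T}{5}}\right)$ ($s{\left(T,h \right)} = h \left(\frac{1}{5 + \left(\frac{T}{-5} + \frac{h}{1}\right)} + h\right) = h \left(\frac{1}{5 + \left(T \left(- \frac{1}{5}\right) + h 1\right)} + h\right) = h \left(\frac{1}{5 - \left(- h + \frac{T}{5}\right)} + h\right) = h \left(\frac{1}{5 + h - \frac{T}{5}} + h\right) = h \left(h + \frac{1}{5 + h - \frac{T}{5}}\right)$)
$\left(s{\left(6,13 \right)} + a{\left(4,0 \right)}\right) \left(-97\right) = \left(\frac{13 \left(5 + 13 \left(25 - 6 + 5 \cdot 13\right)\right)}{25 - 6 + 5 \cdot 13} + \left(0 + 2 \cdot 4\right)\right) \left(-97\right) = \left(\frac{13 \left(5 + 13 \left(25 - 6 + 65\right)\right)}{25 - 6 + 65} + \left(0 + 8\right)\right) \left(-97\right) = \left(\frac{13 \left(5 + 13 \cdot 84\right)}{84} + 8\right) \left(-97\right) = \left(13 \cdot \frac{1}{84} \left(5 + 1092\right) + 8\right) \left(-97\right) = \left(13 \cdot \frac{1}{84} \cdot 1097 + 8\right) \left(-97\right) = \left(\frac{14261}{84} + 8\right) \left(-97\right) = \frac{14933}{84} \left(-97\right) = - \frac{1448501}{84}$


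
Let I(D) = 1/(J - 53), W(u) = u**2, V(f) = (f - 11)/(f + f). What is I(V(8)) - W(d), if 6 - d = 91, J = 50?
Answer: -21676/3 ≈ -7225.3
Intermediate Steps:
d = -85 (d = 6 - 1*91 = 6 - 91 = -85)
V(f) = (-11 + f)/(2*f) (V(f) = (-11 + f)/((2*f)) = (-11 + f)*(1/(2*f)) = (-11 + f)/(2*f))
I(D) = -1/3 (I(D) = 1/(50 - 53) = 1/(-3) = -1/3)
I(V(8)) - W(d) = -1/3 - 1*(-85)**2 = -1/3 - 1*7225 = -1/3 - 7225 = -21676/3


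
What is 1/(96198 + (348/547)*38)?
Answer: 547/52633530 ≈ 1.0393e-5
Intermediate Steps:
1/(96198 + (348/547)*38) = 1/(96198 + 13224/547) = 1/(52633530/547) = 547/52633530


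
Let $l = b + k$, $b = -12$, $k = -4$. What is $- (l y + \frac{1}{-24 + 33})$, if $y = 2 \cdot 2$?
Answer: $\frac{575}{9} \approx 63.889$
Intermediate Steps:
$l = -16$ ($l = -12 - 4 = -16$)
$y = 4$
$- (l y + \frac{1}{-24 + 33}) = - (\left(-16\right) 4 + \frac{1}{-24 + 33}) = - (-64 + \frac{1}{9}) = \left(-1\right) \left(- \frac{575}{9}\right) = \frac{575}{9}$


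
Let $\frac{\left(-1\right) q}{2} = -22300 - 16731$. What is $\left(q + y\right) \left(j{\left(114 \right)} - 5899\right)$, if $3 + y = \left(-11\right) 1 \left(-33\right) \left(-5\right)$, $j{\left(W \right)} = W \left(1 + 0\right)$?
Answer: $-441071540$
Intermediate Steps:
$j{\left(W \right)} = W$ ($j{\left(W \right)} = W 1 = W$)
$q = 78062$ ($q = - 2 \left(-22300 - 16731\right) = \left(-2\right) \left(-39031\right) = 78062$)
$y = -1818$ ($y = -3 + \left(-11\right) 1 \left(-33\right) \left(-5\right) = -3 + \left(-11\right) \left(-33\right) \left(-5\right) = -3 + 363 \left(-5\right) = -3 - 1815 = -1818$)
$\left(q + y\right) \left(j{\left(114 \right)} - 5899\right) = \left(78062 - 1818\right) \left(114 - 5899\right) = 76244 \left(-5785\right) = -441071540$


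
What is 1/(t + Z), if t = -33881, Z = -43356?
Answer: -1/77237 ≈ -1.2947e-5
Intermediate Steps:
1/(t + Z) = 1/(-33881 - 43356) = 1/(-77237) = -1/77237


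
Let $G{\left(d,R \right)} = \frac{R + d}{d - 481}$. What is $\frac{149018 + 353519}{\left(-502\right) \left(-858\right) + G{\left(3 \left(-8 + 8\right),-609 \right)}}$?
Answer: $\frac{14218841}{12186765} \approx 1.1667$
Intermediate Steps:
$G{\left(d,R \right)} = \frac{R + d}{-481 + d}$
$\frac{149018 + 353519}{\left(-502\right) \left(-858\right) + G{\left(3 \left(-8 + 8\right),-609 \right)}} = \frac{149018 + 353519}{\left(-502\right) \left(-858\right) + \frac{-609 + 3 \left(-8 + 8\right)}{-481 + 3 \left(-8 + 8\right)}} = \frac{502537}{430716 + \frac{-609 + 3 \cdot 0}{-481 + 3 \cdot 0}} = \frac{502537}{430716 + \frac{-609 + 0}{-481 + 0}} = \frac{502537}{430716 + \frac{1}{-481} \left(-609\right)} = \frac{502537}{430716 - - \frac{609}{481}} = \frac{502537}{430716 + \frac{609}{481}} = \frac{502537}{\frac{207175005}{481}} = 502537 \cdot \frac{481}{207175005} = \frac{14218841}{12186765}$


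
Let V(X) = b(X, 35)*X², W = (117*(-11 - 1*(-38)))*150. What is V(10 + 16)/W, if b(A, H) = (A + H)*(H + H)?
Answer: 22204/3645 ≈ 6.0916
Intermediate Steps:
b(A, H) = 2*H*(A + H) (b(A, H) = (A + H)*(2*H) = 2*H*(A + H))
W = 473850 (W = (117*(-11 + 38))*150 = (117*27)*150 = 3159*150 = 473850)
V(X) = X²*(2450 + 70*X) (V(X) = (2*35*(X + 35))*X² = (2*35*(35 + X))*X² = (2450 + 70*X)*X² = X²*(2450 + 70*X))
V(10 + 16)/W = (70*(10 + 16)²*(35 + (10 + 16)))/473850 = (70*26²*(35 + 26))*(1/473850) = (70*676*61)*(1/473850) = 2886520*(1/473850) = 22204/3645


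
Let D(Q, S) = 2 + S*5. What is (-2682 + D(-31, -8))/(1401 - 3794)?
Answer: 2720/2393 ≈ 1.1366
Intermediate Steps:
D(Q, S) = 2 + 5*S
(-2682 + D(-31, -8))/(1401 - 3794) = (-2682 + (2 + 5*(-8)))/(1401 - 3794) = (-2682 + (2 - 40))/(-2393) = (-2682 - 38)*(-1/2393) = -2720*(-1/2393) = 2720/2393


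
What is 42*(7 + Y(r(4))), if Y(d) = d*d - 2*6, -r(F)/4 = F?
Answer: 10542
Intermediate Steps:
r(F) = -4*F
Y(d) = -12 + d**2 (Y(d) = d**2 - 12 = -12 + d**2)
42*(7 + Y(r(4))) = 42*(7 + (-12 + (-4*4)**2)) = 42*(7 + (-12 + (-16)**2)) = 42*(7 + (-12 + 256)) = 42*(7 + 244) = 42*251 = 10542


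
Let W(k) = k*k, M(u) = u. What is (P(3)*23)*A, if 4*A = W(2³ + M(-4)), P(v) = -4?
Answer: -368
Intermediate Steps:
W(k) = k²
A = 4 (A = (2³ - 4)²/4 = (8 - 4)²/4 = (¼)*4² = (¼)*16 = 4)
(P(3)*23)*A = -4*23*4 = -92*4 = -368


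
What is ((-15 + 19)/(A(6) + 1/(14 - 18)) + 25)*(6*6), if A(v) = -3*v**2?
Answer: 389124/433 ≈ 898.67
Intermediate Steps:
((-15 + 19)/(A(6) + 1/(14 - 18)) + 25)*(6*6) = ((-15 + 19)/(-3*6**2 + 1/(14 - 18)) + 25)*(6*6) = (4/(-3*36 + 1/(-4)) + 25)*36 = (4/(-108 - 1/4) + 25)*36 = (4/(-433/4) + 25)*36 = (4*(-4/433) + 25)*36 = (-16/433 + 25)*36 = (10809/433)*36 = 389124/433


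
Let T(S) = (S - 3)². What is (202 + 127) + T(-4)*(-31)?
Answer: -1190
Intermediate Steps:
T(S) = (-3 + S)²
(202 + 127) + T(-4)*(-31) = (202 + 127) + (-3 - 4)²*(-31) = 329 + (-7)²*(-31) = 329 + 49*(-31) = 329 - 1519 = -1190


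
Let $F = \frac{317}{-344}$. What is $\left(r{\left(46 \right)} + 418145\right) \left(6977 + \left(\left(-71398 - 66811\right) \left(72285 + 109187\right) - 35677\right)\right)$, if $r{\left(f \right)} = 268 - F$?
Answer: $- \frac{902507925640488843}{86} \approx -1.0494 \cdot 10^{16}$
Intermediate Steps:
$F = - \frac{317}{344}$ ($F = 317 \left(- \frac{1}{344}\right) = - \frac{317}{344} \approx -0.92151$)
$r{\left(f \right)} = \frac{92509}{344}$ ($r{\left(f \right)} = 268 - - \frac{317}{344} = 268 + \frac{317}{344} = \frac{92509}{344}$)
$\left(r{\left(46 \right)} + 418145\right) \left(6977 + \left(\left(-71398 - 66811\right) \left(72285 + 109187\right) - 35677\right)\right) = \left(\frac{92509}{344} + 418145\right) \left(6977 + \left(\left(-71398 - 66811\right) \left(72285 + 109187\right) - 35677\right)\right) = \frac{143934389 \left(6977 - 25081099325\right)}{344} = \frac{143934389}{344} \left(-25081092348\right) = - \frac{902507925640488843}{86}$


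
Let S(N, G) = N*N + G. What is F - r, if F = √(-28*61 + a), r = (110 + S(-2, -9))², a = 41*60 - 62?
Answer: -11025 + √690 ≈ -10999.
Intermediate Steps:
a = 2398 (a = 2460 - 62 = 2398)
S(N, G) = G + N² (S(N, G) = N² + G = G + N²)
r = 11025 (r = (110 + (-9 + (-2)²))² = (110 + (-9 + 4))² = (110 - 5)² = 105² = 11025)
F = √690 (F = √(-28*61 + 2398) = √(-1708 + 2398) = √690 ≈ 26.268)
F - r = √690 - 1*11025 = √690 - 11025 = -11025 + √690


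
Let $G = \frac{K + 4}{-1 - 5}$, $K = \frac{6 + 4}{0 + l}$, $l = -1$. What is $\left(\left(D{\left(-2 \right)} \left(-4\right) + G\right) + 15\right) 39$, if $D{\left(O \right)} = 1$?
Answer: $468$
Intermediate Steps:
$K = -10$ ($K = \frac{6 + 4}{0 - 1} = \frac{10}{-1} = 10 \left(-1\right) = -10$)
$G = 1$ ($G = \frac{-10 + 4}{-1 - 5} = - \frac{6}{-6} = \left(-6\right) \left(- \frac{1}{6}\right) = 1$)
$\left(\left(D{\left(-2 \right)} \left(-4\right) + G\right) + 15\right) 39 = \left(\left(1 \left(-4\right) + 1\right) + 15\right) 39 = \left(\left(-4 + 1\right) + 15\right) 39 = \left(-3 + 15\right) 39 = 12 \cdot 39 = 468$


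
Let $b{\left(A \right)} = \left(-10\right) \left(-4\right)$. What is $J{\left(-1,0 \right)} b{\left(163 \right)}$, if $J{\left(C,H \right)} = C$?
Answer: $-40$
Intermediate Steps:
$b{\left(A \right)} = 40$
$J{\left(-1,0 \right)} b{\left(163 \right)} = \left(-1\right) 40 = -40$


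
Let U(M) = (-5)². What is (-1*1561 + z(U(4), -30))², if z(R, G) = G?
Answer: 2531281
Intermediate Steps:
U(M) = 25
(-1*1561 + z(U(4), -30))² = (-1*1561 - 30)² = (-1561 - 30)² = (-1591)² = 2531281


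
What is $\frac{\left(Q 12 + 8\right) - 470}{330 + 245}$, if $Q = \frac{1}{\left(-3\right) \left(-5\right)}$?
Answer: $- \frac{2306}{2875} \approx -0.80209$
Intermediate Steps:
$Q = \frac{1}{15} \approx 0.066667$
$\frac{\left(Q 12 + 8\right) - 470}{330 + 245} = \frac{\left(\frac{1}{15} \cdot 12 + 8\right) - 470}{330 + 245} = \frac{\left(\frac{4}{5} + 8\right) - 470}{575} = \left(\frac{44}{5} - 470\right) \frac{1}{575} = \left(- \frac{2306}{5}\right) \frac{1}{575} = - \frac{2306}{2875}$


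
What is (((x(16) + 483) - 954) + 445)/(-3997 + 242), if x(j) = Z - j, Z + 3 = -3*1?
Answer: 48/3755 ≈ 0.012783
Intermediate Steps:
Z = -6 (Z = -3 - 3*1 = -3 - 3 = -6)
x(j) = -6 - j
(((x(16) + 483) - 954) + 445)/(-3997 + 242) = ((((-6 - 1*16) + 483) - 954) + 445)/(-3997 + 242) = ((((-6 - 16) + 483) - 954) + 445)/(-3755) = (((-22 + 483) - 954) + 445)*(-1/3755) = ((461 - 954) + 445)*(-1/3755) = (-493 + 445)*(-1/3755) = -48*(-1/3755) = 48/3755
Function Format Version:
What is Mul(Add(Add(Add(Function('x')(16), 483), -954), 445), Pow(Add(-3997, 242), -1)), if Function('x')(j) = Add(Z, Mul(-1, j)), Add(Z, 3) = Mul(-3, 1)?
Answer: Rational(48, 3755) ≈ 0.012783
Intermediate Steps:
Z = -6 (Z = Add(-3, Mul(-3, 1)) = Add(-3, -3) = -6)
Function('x')(j) = Add(-6, Mul(-1, j))
Mul(Add(Add(Add(Function('x')(16), 483), -954), 445), Pow(Add(-3997, 242), -1)) = Mul(Add(Add(Add(Add(-6, Mul(-1, 16)), 483), -954), 445), Pow(Add(-3997, 242), -1)) = Mul(Add(Add(Add(Add(-6, -16), 483), -954), 445), Pow(-3755, -1)) = Mul(Add(Add(Add(-22, 483), -954), 445), Rational(-1, 3755)) = Mul(Add(Add(461, -954), 445), Rational(-1, 3755)) = Mul(Add(-493, 445), Rational(-1, 3755)) = Mul(-48, Rational(-1, 3755)) = Rational(48, 3755)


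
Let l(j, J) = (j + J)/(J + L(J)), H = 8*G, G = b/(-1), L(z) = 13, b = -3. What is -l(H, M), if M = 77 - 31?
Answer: -70/59 ≈ -1.1864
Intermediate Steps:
G = 3 (G = -3/(-1) = -3*(-1) = 3)
H = 24 (H = 8*3 = 24)
M = 46
l(j, J) = (J + j)/(13 + J) (l(j, J) = (j + J)/(J + 13) = (J + j)/(13 + J))
-l(H, M) = -(46 + 24)/(13 + 46) = -70/59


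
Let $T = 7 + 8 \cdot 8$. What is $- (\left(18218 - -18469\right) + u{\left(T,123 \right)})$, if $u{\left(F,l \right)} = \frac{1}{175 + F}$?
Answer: $- \frac{9025003}{246} \approx -36687.0$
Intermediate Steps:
$T = 71$ ($T = 7 + 64 = 71$)
$- (\left(18218 - -18469\right) + u{\left(T,123 \right)}) = - (\left(18218 - -18469\right) + \frac{1}{175 + 71}) = - (\left(18218 + 18469\right) + \frac{1}{246}) = - (36687 + \frac{1}{246}) = \left(-1\right) \frac{9025003}{246} = - \frac{9025003}{246}$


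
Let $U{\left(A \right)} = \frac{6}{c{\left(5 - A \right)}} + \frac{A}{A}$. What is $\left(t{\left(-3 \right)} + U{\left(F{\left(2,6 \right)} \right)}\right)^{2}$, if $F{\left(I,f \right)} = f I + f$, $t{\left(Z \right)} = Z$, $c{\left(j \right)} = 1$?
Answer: $16$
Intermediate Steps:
$F{\left(I,f \right)} = f + I f$ ($F{\left(I,f \right)} = I f + f = f + I f$)
$U{\left(A \right)} = 7$ ($U{\left(A \right)} = \frac{6}{1} + \frac{A}{A} = 6 \cdot 1 + 1 = 6 + 1 = 7$)
$\left(t{\left(-3 \right)} + U{\left(F{\left(2,6 \right)} \right)}\right)^{2} = \left(-3 + 7\right)^{2} = 4^{2} = 16$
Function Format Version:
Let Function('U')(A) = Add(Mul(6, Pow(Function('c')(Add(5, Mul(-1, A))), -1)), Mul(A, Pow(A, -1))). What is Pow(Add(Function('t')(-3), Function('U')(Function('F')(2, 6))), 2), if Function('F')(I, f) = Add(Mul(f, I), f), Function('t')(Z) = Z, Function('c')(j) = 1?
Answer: 16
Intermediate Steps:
Function('F')(I, f) = Add(f, Mul(I, f)) (Function('F')(I, f) = Add(Mul(I, f), f) = Add(f, Mul(I, f)))
Function('U')(A) = 7 (Function('U')(A) = Add(Mul(6, Pow(1, -1)), Mul(A, Pow(A, -1))) = Add(Mul(6, 1), 1) = Add(6, 1) = 7)
Pow(Add(Function('t')(-3), Function('U')(Function('F')(2, 6))), 2) = Pow(Add(-3, 7), 2) = Pow(4, 2) = 16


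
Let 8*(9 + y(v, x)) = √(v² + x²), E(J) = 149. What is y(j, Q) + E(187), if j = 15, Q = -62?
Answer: 140 + √4069/8 ≈ 147.97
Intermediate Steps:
y(v, x) = -9 + √(v² + x²)/8
y(j, Q) + E(187) = (-9 + √(15² + (-62)²)/8) + 149 = (-9 + √(225 + 3844)/8) + 149 = (-9 + √4069/8) + 149 = 140 + √4069/8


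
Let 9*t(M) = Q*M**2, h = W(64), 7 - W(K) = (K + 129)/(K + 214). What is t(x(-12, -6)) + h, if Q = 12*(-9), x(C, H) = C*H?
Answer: -17292071/278 ≈ -62202.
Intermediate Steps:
Q = -108
W(K) = 7 - (129 + K)/(214 + K) (W(K) = 7 - (K + 129)/(K + 214) = 7 - (129 + K)/(214 + K))
h = 1753/278 (h = (1369 + 6*64)/(214 + 64) = (1369 + 384)/278 = (1/278)*1753 = 1753/278 ≈ 6.3058)
t(M) = -12*M**2 (t(M) = (-108*M**2)/9 = -12*M**2)
t(x(-12, -6)) + h = -12*(-12*(-6))**2 + 1753/278 = -12*72**2 + 1753/278 = -12*5184 + 1753/278 = -62208 + 1753/278 = -17292071/278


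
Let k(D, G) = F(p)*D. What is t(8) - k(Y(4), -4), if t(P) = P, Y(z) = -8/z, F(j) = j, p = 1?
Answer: 10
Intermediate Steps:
k(D, G) = D (k(D, G) = 1*D = D)
t(8) - k(Y(4), -4) = 8 - (-8)/4 = 8 - 1*(-2) = 8 + 2 = 10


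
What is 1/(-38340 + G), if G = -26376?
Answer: -1/64716 ≈ -1.5452e-5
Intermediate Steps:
1/(-38340 + G) = 1/(-38340 - 26376) = 1/(-64716) = -1/64716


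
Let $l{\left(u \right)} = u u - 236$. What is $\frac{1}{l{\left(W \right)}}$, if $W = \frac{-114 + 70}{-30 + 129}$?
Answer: $- \frac{81}{19100} \approx -0.0042408$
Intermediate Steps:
$W = - \frac{4}{9}$ ($W = - \frac{44}{99} = \left(-44\right) \frac{1}{99} = - \frac{4}{9} \approx -0.44444$)
$l{\left(u \right)} = -236 + u^{2}$ ($l{\left(u \right)} = u^{2} - 236 = -236 + u^{2}$)
$\frac{1}{l{\left(W \right)}} = \frac{1}{-236 + \left(- \frac{4}{9}\right)^{2}} = \frac{1}{-236 + \frac{16}{81}} = \frac{1}{- \frac{19100}{81}} = - \frac{81}{19100}$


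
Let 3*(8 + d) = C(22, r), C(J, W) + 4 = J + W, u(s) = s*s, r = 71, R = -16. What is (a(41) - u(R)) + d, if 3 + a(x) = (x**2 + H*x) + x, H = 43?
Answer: 9743/3 ≈ 3247.7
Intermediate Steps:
a(x) = -3 + x**2 + 44*x (a(x) = -3 + ((x**2 + 43*x) + x) = -3 + (x**2 + 44*x) = -3 + x**2 + 44*x)
u(s) = s**2
C(J, W) = -4 + J + W (C(J, W) = -4 + (J + W) = -4 + J + W)
d = 65/3 (d = -8 + (-4 + 22 + 71)/3 = -8 + (1/3)*89 = -8 + 89/3 = 65/3 ≈ 21.667)
(a(41) - u(R)) + d = ((-3 + 41**2 + 44*41) - 1*(-16)**2) + 65/3 = ((-3 + 1681 + 1804) - 1*256) + 65/3 = (3482 - 256) + 65/3 = 3226 + 65/3 = 9743/3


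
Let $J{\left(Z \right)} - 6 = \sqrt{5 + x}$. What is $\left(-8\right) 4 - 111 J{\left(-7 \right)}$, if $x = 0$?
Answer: $-698 - 111 \sqrt{5} \approx -946.2$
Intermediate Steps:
$J{\left(Z \right)} = 6 + \sqrt{5}$ ($J{\left(Z \right)} = 6 + \sqrt{5 + 0} = 6 + \sqrt{5}$)
$\left(-8\right) 4 - 111 J{\left(-7 \right)} = \left(-8\right) 4 - 111 \left(6 + \sqrt{5}\right) = -32 - \left(666 + 111 \sqrt{5}\right) = -698 - 111 \sqrt{5}$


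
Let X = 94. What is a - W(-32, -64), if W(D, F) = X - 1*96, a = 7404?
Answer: 7406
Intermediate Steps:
W(D, F) = -2 (W(D, F) = 94 - 1*96 = 94 - 96 = -2)
a - W(-32, -64) = 7404 - 1*(-2) = 7404 + 2 = 7406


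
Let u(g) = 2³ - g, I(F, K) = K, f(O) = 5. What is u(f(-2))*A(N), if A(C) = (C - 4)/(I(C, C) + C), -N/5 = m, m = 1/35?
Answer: 87/2 ≈ 43.500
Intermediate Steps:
u(g) = 8 - g
m = 1/35 ≈ 0.028571
N = -⅐ (N = -5*1/35 = -⅐ ≈ -0.14286)
A(C) = (-4 + C)/(2*C) (A(C) = (C - 4)/(C + C) = (-4 + C)/((2*C)) = (-4 + C)*(1/(2*C)) = (-4 + C)/(2*C))
u(f(-2))*A(N) = (8 - 1*5)*((-4 - ⅐)/(2*(-⅐))) = (8 - 5)*((½)*(-7)*(-29/7)) = 3*(29/2) = 87/2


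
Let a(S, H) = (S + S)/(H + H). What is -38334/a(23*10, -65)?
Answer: 249171/23 ≈ 10834.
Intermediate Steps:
a(S, H) = S/H (a(S, H) = (2*S)/((2*H)) = (2*S)*(1/(2*H)) = S/H)
-38334/a(23*10, -65) = -38334/((23*10)/(-65)) = -38334/(230*(-1/65)) = -38334/(-46/13) = -38334*(-13/46) = 249171/23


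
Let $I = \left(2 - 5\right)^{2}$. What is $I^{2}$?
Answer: $81$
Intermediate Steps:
$I = 9$ ($I = \left(-3\right)^{2} = 9$)
$I^{2} = 9^{2} = 81$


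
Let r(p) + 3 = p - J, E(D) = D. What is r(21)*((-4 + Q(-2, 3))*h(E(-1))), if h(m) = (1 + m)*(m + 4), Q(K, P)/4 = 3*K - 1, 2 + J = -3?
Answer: 0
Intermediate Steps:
J = -5 (J = -2 - 3 = -5)
Q(K, P) = -4 + 12*K (Q(K, P) = 4*(3*K - 1) = 4*(-1 + 3*K) = -4 + 12*K)
r(p) = 2 + p (r(p) = -3 + (p - 1*(-5)) = -3 + (p + 5) = -3 + (5 + p) = 2 + p)
h(m) = (1 + m)*(4 + m)
r(21)*((-4 + Q(-2, 3))*h(E(-1))) = (2 + 21)*((-4 + (-4 + 12*(-2)))*(4 + (-1)² + 5*(-1))) = 23*((-4 + (-4 - 24))*(4 + 1 - 5)) = 23*((-4 - 28)*0) = 23*(-32*0) = 23*0 = 0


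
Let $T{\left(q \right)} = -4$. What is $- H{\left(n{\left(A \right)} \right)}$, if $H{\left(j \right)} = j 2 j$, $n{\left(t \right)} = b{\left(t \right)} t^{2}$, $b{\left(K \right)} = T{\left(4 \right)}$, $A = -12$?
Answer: $-663552$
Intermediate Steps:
$b{\left(K \right)} = -4$
$n{\left(t \right)} = - 4 t^{2}$
$H{\left(j \right)} = 2 j^{2}$ ($H{\left(j \right)} = 2 j j = 2 j^{2}$)
$- H{\left(n{\left(A \right)} \right)} = - 2 \left(- 4 \left(-12\right)^{2}\right)^{2} = - 2 \left(\left(-4\right) 144\right)^{2} = - 2 \left(-576\right)^{2} = - 2 \cdot 331776 = \left(-1\right) 663552 = -663552$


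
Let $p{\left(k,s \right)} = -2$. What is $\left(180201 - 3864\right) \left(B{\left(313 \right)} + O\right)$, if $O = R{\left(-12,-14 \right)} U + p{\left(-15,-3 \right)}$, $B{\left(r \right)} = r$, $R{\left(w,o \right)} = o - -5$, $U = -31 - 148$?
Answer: $338919714$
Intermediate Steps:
$U = -179$ ($U = -31 - 148 = -179$)
$R{\left(w,o \right)} = 5 + o$ ($R{\left(w,o \right)} = o + 5 = 5 + o$)
$O = 1609$ ($O = \left(5 - 14\right) \left(-179\right) - 2 = \left(-9\right) \left(-179\right) - 2 = 1611 - 2 = 1609$)
$\left(180201 - 3864\right) \left(B{\left(313 \right)} + O\right) = \left(180201 - 3864\right) \left(313 + 1609\right) = 176337 \cdot 1922 = 338919714$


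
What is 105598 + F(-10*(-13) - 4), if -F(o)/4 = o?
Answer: 105094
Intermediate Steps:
F(o) = -4*o
105598 + F(-10*(-13) - 4) = 105598 - 4*(-10*(-13) - 4) = 105598 - 4*(130 - 4) = 105598 - 4*126 = 105598 - 504 = 105094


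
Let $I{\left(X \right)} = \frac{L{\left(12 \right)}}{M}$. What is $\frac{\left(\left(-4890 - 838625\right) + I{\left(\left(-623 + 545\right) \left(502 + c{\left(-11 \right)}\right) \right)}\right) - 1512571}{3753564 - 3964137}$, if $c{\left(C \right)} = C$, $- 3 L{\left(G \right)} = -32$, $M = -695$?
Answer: $\frac{4912439342}{439044705} \approx 11.189$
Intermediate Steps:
$L{\left(G \right)} = \frac{32}{3}$ ($L{\left(G \right)} = \left(- \frac{1}{3}\right) \left(-32\right) = \frac{32}{3}$)
$I{\left(X \right)} = - \frac{32}{2085}$ ($I{\left(X \right)} = \frac{32}{3 \left(-695\right)} = \frac{32}{3} \left(- \frac{1}{695}\right) = - \frac{32}{2085}$)
$\frac{\left(\left(-4890 - 838625\right) + I{\left(\left(-623 + 545\right) \left(502 + c{\left(-11 \right)}\right) \right)}\right) - 1512571}{3753564 - 3964137} = \frac{\left(\left(-4890 - 838625\right) - \frac{32}{2085}\right) - 1512571}{3753564 - 3964137} = \frac{\left(-843515 - \frac{32}{2085}\right) - 1512571}{-210573} = \left(- \frac{1758728807}{2085} - 1512571\right) \left(- \frac{1}{210573}\right) = \left(- \frac{4912439342}{2085}\right) \left(- \frac{1}{210573}\right) = \frac{4912439342}{439044705}$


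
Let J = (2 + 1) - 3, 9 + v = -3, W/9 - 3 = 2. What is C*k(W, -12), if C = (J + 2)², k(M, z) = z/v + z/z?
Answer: 8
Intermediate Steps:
W = 45 (W = 27 + 9*2 = 27 + 18 = 45)
v = -12 (v = -9 - 3 = -12)
k(M, z) = 1 - z/12 (k(M, z) = z/(-12) + z/z = z*(-1/12) + 1 = -z/12 + 1 = 1 - z/12)
J = 0 (J = 3 - 3 = 0)
C = 4 (C = (0 + 2)² = 2² = 4)
C*k(W, -12) = 4*(1 - 1/12*(-12)) = 4*(1 + 1) = 4*2 = 8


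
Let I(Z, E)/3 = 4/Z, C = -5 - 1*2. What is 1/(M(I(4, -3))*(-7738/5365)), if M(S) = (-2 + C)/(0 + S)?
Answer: 5365/23214 ≈ 0.23111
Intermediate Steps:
C = -7 (C = -5 - 2 = -7)
I(Z, E) = 12/Z (I(Z, E) = 3*(4/Z) = 12/Z)
M(S) = -9/S (M(S) = (-2 - 7)/(0 + S) = -9/S)
1/(M(I(4, -3))*(-7738/5365)) = 1/((-9/(12/4))*(-7738/5365)) = 1/((-9/(12*(¼)))*(-7738*1/5365)) = 1/(-9/3*(-7738/5365)) = 1/(-9*⅓*(-7738/5365)) = 1/(-3*(-7738/5365)) = 1/(23214/5365) = 5365/23214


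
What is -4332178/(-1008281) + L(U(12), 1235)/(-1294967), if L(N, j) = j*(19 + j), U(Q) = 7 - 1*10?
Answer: 4048512846236/1305690621727 ≈ 3.1007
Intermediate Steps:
U(Q) = -3 (U(Q) = 7 - 10 = -3)
-4332178/(-1008281) + L(U(12), 1235)/(-1294967) = -4332178/(-1008281) + (1235*(19 + 1235))/(-1294967) = -4332178*(-1/1008281) + (1235*1254)*(-1/1294967) = 4332178/1008281 + 1548690*(-1/1294967) = 4332178/1008281 - 1548690/1294967 = 4048512846236/1305690621727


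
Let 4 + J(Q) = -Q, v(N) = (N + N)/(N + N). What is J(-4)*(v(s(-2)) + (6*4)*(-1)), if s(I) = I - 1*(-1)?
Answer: 0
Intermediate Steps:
s(I) = 1 + I (s(I) = I + 1 = 1 + I)
v(N) = 1 (v(N) = (2*N)/((2*N)) = (2*N)*(1/(2*N)) = 1)
J(Q) = -4 - Q
J(-4)*(v(s(-2)) + (6*4)*(-1)) = (-4 - 1*(-4))*(1 + (6*4)*(-1)) = (-4 + 4)*(1 + 24*(-1)) = 0*(1 - 24) = 0*(-23) = 0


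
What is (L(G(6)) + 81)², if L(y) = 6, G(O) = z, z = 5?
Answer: 7569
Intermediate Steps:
G(O) = 5
(L(G(6)) + 81)² = (6 + 81)² = 87² = 7569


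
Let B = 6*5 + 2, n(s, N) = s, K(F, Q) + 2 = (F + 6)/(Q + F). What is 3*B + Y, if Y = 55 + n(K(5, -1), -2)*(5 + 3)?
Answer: 157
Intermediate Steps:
K(F, Q) = -2 + (6 + F)/(F + Q) (K(F, Q) = -2 + (F + 6)/(Q + F) = -2 + (6 + F)/(F + Q))
B = 32 (B = 30 + 2 = 32)
Y = 61 (Y = 55 + ((6 - 1*5 - 2*(-1))/(5 - 1))*(5 + 3) = 55 + ((6 - 5 + 2)/4)*8 = 55 + ((1/4)*3)*8 = 55 + (3/4)*8 = 55 + 6 = 61)
3*B + Y = 3*32 + 61 = 96 + 61 = 157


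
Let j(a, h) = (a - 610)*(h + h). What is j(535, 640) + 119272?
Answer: 23272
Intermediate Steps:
j(a, h) = 2*h*(-610 + a) (j(a, h) = (-610 + a)*(2*h) = 2*h*(-610 + a))
j(535, 640) + 119272 = 2*640*(-610 + 535) + 119272 = 2*640*(-75) + 119272 = -96000 + 119272 = 23272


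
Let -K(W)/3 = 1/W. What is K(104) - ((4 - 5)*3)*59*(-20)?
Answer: -368163/104 ≈ -3540.0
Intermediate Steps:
K(W) = -3/W
K(104) - ((4 - 5)*3)*59*(-20) = -3/104 - ((4 - 5)*3)*59*(-20) = -3*1/104 - -1*3*59*(-20) = -3/104 - (-3*59)*(-20) = -3/104 - (-177)*(-20) = -3/104 - 1*3540 = -3/104 - 3540 = -368163/104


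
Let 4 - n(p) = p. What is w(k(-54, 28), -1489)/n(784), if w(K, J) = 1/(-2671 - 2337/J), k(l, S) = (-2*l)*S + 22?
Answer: 1489/3100329960 ≈ 4.8027e-7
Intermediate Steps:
n(p) = 4 - p
k(l, S) = 22 - 2*S*l (k(l, S) = -2*S*l + 22 = 22 - 2*S*l)
w(k(-54, 28), -1489)/n(784) = (-1*(-1489)/(2337 + 2671*(-1489)))/(4 - 1*784) = (-1*(-1489)/(2337 - 3977119))/(4 - 784) = -1*(-1489)/(-3974782)/(-780) = -1*(-1489)*(-1/3974782)*(-1/780) = -1489/3974782*(-1/780) = 1489/3100329960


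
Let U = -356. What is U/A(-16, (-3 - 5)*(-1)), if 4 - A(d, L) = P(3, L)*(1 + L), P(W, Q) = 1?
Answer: 356/5 ≈ 71.200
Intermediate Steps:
A(d, L) = 3 - L (A(d, L) = 4 - (1 + L) = 4 + (-1 - L) = 3 - L)
U/A(-16, (-3 - 5)*(-1)) = -356/(3 - (-3 - 5)*(-1)) = -356/(3 - (-8)*(-1)) = -356/(3 - 1*8) = -356/(3 - 8) = -356/(-5) = -356*(-⅕) = 356/5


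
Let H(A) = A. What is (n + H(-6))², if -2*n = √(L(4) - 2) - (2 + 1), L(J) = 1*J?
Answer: (9 + √2)²/4 ≈ 27.114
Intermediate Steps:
L(J) = J
n = 3/2 - √2/2 (n = -(√(4 - 2) - (2 + 1))/2 = -(√2 - 1*3)/2 = -(√2 - 3)/2 = -(-3 + √2)/2 = 3/2 - √2/2 ≈ 0.79289)
(n + H(-6))² = ((3/2 - √2/2) - 6)² = (-9/2 - √2/2)²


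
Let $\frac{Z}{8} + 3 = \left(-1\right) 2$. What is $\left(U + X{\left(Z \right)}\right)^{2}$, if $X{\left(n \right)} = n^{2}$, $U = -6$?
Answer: $2540836$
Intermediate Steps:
$Z = -40$ ($Z = -24 + 8 \left(\left(-1\right) 2\right) = -24 + 8 \left(-2\right) = -24 - 16 = -40$)
$\left(U + X{\left(Z \right)}\right)^{2} = \left(-6 + \left(-40\right)^{2}\right)^{2} = \left(-6 + 1600\right)^{2} = 1594^{2} = 2540836$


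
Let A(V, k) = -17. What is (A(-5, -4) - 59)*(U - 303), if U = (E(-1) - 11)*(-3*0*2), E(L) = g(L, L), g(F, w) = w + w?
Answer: 23028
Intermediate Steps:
g(F, w) = 2*w
E(L) = 2*L
U = 0 (U = (2*(-1) - 11)*(-3*0*2) = (-2 - 11)*(0*2) = -13*0 = 0)
(A(-5, -4) - 59)*(U - 303) = (-17 - 59)*(0 - 303) = -76*(-303) = 23028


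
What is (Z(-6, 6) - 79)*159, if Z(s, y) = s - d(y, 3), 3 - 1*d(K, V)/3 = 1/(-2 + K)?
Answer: -59307/4 ≈ -14827.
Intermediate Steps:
d(K, V) = 9 - 3/(-2 + K)
Z(s, y) = s - 3*(-7 + 3*y)/(-2 + y)
(Z(-6, 6) - 79)*159 = ((21 - 9*6 - 6*(-2 + 6))/(-2 + 6) - 79)*159 = ((21 - 54 - 6*4)/4 - 79)*159 = ((21 - 54 - 24)/4 - 79)*159 = ((1/4)*(-57) - 79)*159 = (-57/4 - 79)*159 = -373/4*159 = -59307/4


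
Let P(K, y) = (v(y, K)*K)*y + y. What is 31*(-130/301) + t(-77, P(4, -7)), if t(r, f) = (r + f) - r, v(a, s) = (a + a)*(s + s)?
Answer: 937799/301 ≈ 3115.6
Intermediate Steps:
v(a, s) = 4*a*s (v(a, s) = (2*a)*(2*s) = 4*a*s)
P(K, y) = y + 4*K**2*y**2 (P(K, y) = ((4*y*K)*K)*y + y = ((4*K*y)*K)*y + y = (4*y*K**2)*y + y = 4*K**2*y**2 + y = y + 4*K**2*y**2)
t(r, f) = f (t(r, f) = (f + r) - r = f)
31*(-130/301) + t(-77, P(4, -7)) = 31*(-130/301) - 7*(1 + 4*(-7)*4**2) = 31*(-130*1/301) - 7*(1 + 4*(-7)*16) = 31*(-130/301) - 7*(1 - 448) = -4030/301 - 7*(-447) = -4030/301 + 3129 = 937799/301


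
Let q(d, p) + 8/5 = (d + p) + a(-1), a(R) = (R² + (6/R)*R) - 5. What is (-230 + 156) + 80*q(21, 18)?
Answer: 3078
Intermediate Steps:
a(R) = 1 + R² (a(R) = (R² + 6) - 5 = (6 + R²) - 5 = 1 + R²)
q(d, p) = ⅖ + d + p (q(d, p) = -8/5 + ((d + p) + (1 + (-1)²)) = -8/5 + ((d + p) + (1 + 1)) = -8/5 + ((d + p) + 2) = -8/5 + (2 + d + p) = ⅖ + d + p)
(-230 + 156) + 80*q(21, 18) = (-230 + 156) + 80*(⅖ + 21 + 18) = -74 + 80*(197/5) = -74 + 3152 = 3078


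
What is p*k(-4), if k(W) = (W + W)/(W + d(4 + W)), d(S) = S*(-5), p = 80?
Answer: 160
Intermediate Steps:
d(S) = -5*S
k(W) = 2*W/(-20 - 4*W) (k(W) = (W + W)/(W - 5*(4 + W)) = (2*W)/(W + (-20 - 5*W)) = (2*W)/(-20 - 4*W) = 2*W/(-20 - 4*W))
p*k(-4) = 80*((½)*(-4)/(-5 - 1*(-4))) = 80*((½)*(-4)/(-5 + 4)) = 80*((½)*(-4)/(-1)) = 80*((½)*(-4)*(-1)) = 80*2 = 160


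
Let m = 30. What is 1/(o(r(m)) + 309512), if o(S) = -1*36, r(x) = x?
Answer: 1/309476 ≈ 3.2313e-6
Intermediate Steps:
o(S) = -36
1/(o(r(m)) + 309512) = 1/(-36 + 309512) = 1/309476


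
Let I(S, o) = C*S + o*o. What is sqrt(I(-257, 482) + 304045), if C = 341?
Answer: 2*sqrt(112183) ≈ 669.88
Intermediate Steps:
I(S, o) = o**2 + 341*S (I(S, o) = 341*S + o*o = 341*S + o**2 = o**2 + 341*S)
sqrt(I(-257, 482) + 304045) = sqrt((482**2 + 341*(-257)) + 304045) = sqrt((232324 - 87637) + 304045) = sqrt(144687 + 304045) = sqrt(448732) = 2*sqrt(112183)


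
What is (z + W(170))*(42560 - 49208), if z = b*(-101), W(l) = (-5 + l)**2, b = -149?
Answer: -281037552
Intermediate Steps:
z = 15049 (z = -149*(-101) = 15049)
(z + W(170))*(42560 - 49208) = (15049 + (-5 + 170)**2)*(42560 - 49208) = (15049 + 165**2)*(-6648) = (15049 + 27225)*(-6648) = 42274*(-6648) = -281037552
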